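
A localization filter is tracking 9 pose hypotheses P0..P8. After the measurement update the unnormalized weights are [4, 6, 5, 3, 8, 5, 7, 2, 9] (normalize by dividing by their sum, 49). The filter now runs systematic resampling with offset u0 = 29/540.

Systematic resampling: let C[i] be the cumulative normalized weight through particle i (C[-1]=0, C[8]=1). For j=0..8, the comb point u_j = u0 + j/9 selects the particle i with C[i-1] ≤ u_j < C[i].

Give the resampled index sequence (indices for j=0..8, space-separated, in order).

0 1 2 4 4 5 6 8 8

C = [4/49, 10/49, 15/49, 18/49, 26/49, 31/49, 38/49, 40/49, 1]
j=0: u_0=29/540 ∈ [0, 4/49) → index 0
j=1: u_1=89/540 ∈ [4/49, 10/49) → index 1
j=2: u_2=149/540 ∈ [10/49, 15/49) → index 2
j=3: u_3=209/540 ∈ [18/49, 26/49) → index 4
j=4: u_4=269/540 ∈ [18/49, 26/49) → index 4
j=5: u_5=329/540 ∈ [26/49, 31/49) → index 5
j=6: u_6=389/540 ∈ [31/49, 38/49) → index 6
j=7: u_7=449/540 ∈ [40/49, 1) → index 8
j=8: u_8=509/540 ∈ [40/49, 1) → index 8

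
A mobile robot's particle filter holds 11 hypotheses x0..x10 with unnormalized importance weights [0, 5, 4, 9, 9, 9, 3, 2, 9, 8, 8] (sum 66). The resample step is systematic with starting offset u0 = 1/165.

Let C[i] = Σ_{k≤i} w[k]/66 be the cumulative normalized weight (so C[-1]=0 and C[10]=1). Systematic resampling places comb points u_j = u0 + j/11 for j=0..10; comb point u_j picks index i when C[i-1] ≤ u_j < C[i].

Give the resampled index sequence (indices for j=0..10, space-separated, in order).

C = [0, 5/66, 3/22, 3/11, 9/22, 6/11, 13/22, 41/66, 25/33, 29/33, 1]
j=0: u_0=1/165 ∈ [0, 5/66) → index 1
j=1: u_1=16/165 ∈ [5/66, 3/22) → index 2
j=2: u_2=31/165 ∈ [3/22, 3/11) → index 3
j=3: u_3=46/165 ∈ [3/11, 9/22) → index 4
j=4: u_4=61/165 ∈ [3/11, 9/22) → index 4
j=5: u_5=76/165 ∈ [9/22, 6/11) → index 5
j=6: u_6=91/165 ∈ [6/11, 13/22) → index 6
j=7: u_7=106/165 ∈ [41/66, 25/33) → index 8
j=8: u_8=11/15 ∈ [41/66, 25/33) → index 8
j=9: u_9=136/165 ∈ [25/33, 29/33) → index 9
j=10: u_10=151/165 ∈ [29/33, 1) → index 10

1 2 3 4 4 5 6 8 8 9 10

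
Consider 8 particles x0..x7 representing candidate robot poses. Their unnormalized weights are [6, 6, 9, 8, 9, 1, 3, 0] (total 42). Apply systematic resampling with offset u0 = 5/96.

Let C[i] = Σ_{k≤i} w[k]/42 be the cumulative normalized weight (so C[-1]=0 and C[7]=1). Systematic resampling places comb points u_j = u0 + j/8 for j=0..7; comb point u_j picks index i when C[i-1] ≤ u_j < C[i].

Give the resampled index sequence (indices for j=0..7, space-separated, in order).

0 1 2 2 3 3 4 5

C = [1/7, 2/7, 1/2, 29/42, 19/21, 13/14, 1, 1]
j=0: u_0=5/96 ∈ [0, 1/7) → index 0
j=1: u_1=17/96 ∈ [1/7, 2/7) → index 1
j=2: u_2=29/96 ∈ [2/7, 1/2) → index 2
j=3: u_3=41/96 ∈ [2/7, 1/2) → index 2
j=4: u_4=53/96 ∈ [1/2, 29/42) → index 3
j=5: u_5=65/96 ∈ [1/2, 29/42) → index 3
j=6: u_6=77/96 ∈ [29/42, 19/21) → index 4
j=7: u_7=89/96 ∈ [19/21, 13/14) → index 5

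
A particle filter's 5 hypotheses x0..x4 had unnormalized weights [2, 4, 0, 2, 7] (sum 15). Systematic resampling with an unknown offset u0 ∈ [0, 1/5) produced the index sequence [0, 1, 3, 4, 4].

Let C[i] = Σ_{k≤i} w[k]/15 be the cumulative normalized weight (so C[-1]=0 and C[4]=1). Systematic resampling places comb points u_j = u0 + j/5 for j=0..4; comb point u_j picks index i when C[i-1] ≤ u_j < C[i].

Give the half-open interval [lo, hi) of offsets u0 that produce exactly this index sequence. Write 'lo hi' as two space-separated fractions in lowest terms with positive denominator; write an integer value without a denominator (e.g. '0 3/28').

C = [2/15, 2/5, 2/5, 8/15, 1]
j=0 picked index 0: u0 ∈ [0, 2/15)
j=1 picked index 1: u0 ∈ [-1/15, 1/5)
j=2 picked index 3: u0 ∈ [0, 2/15)
j=3 picked index 4: u0 ∈ [-1/15, 2/5)
j=4 picked index 4: u0 ∈ [-4/15, 1/5)
intersection: [0, 2/15)

0 2/15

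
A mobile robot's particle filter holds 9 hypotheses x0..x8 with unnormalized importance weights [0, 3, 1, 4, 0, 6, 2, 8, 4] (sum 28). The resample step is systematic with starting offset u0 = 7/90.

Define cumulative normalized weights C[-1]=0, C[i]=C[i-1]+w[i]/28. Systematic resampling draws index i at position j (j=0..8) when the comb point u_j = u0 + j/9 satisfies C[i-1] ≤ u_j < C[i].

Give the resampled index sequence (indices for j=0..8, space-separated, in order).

1 3 5 5 6 7 7 7 8

C = [0, 3/28, 1/7, 2/7, 2/7, 1/2, 4/7, 6/7, 1]
j=0: u_0=7/90 ∈ [0, 3/28) → index 1
j=1: u_1=17/90 ∈ [1/7, 2/7) → index 3
j=2: u_2=3/10 ∈ [2/7, 1/2) → index 5
j=3: u_3=37/90 ∈ [2/7, 1/2) → index 5
j=4: u_4=47/90 ∈ [1/2, 4/7) → index 6
j=5: u_5=19/30 ∈ [4/7, 6/7) → index 7
j=6: u_6=67/90 ∈ [4/7, 6/7) → index 7
j=7: u_7=77/90 ∈ [4/7, 6/7) → index 7
j=8: u_8=29/30 ∈ [6/7, 1) → index 8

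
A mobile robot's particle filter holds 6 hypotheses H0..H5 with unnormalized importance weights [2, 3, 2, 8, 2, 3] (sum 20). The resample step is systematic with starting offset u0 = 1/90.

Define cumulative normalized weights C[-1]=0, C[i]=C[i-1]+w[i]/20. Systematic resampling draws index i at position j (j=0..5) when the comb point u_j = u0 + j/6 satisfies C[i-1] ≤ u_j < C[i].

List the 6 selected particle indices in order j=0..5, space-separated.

C = [1/10, 1/4, 7/20, 3/4, 17/20, 1]
j=0: u_0=1/90 ∈ [0, 1/10) → index 0
j=1: u_1=8/45 ∈ [1/10, 1/4) → index 1
j=2: u_2=31/90 ∈ [1/4, 7/20) → index 2
j=3: u_3=23/45 ∈ [7/20, 3/4) → index 3
j=4: u_4=61/90 ∈ [7/20, 3/4) → index 3
j=5: u_5=38/45 ∈ [3/4, 17/20) → index 4

0 1 2 3 3 4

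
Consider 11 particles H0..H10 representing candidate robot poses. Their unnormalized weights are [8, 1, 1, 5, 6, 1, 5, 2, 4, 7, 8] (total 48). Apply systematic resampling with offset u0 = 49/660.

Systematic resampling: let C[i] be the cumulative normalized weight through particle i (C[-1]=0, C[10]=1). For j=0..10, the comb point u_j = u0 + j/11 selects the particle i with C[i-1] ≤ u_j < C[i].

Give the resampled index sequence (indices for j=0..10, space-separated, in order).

C = [1/6, 3/16, 5/24, 5/16, 7/16, 11/24, 9/16, 29/48, 11/16, 5/6, 1]
j=0: u_0=49/660 ∈ [0, 1/6) → index 0
j=1: u_1=109/660 ∈ [0, 1/6) → index 0
j=2: u_2=169/660 ∈ [5/24, 5/16) → index 3
j=3: u_3=229/660 ∈ [5/16, 7/16) → index 4
j=4: u_4=289/660 ∈ [7/16, 11/24) → index 5
j=5: u_5=349/660 ∈ [11/24, 9/16) → index 6
j=6: u_6=409/660 ∈ [29/48, 11/16) → index 8
j=7: u_7=469/660 ∈ [11/16, 5/6) → index 9
j=8: u_8=529/660 ∈ [11/16, 5/6) → index 9
j=9: u_9=589/660 ∈ [5/6, 1) → index 10
j=10: u_10=59/60 ∈ [5/6, 1) → index 10

0 0 3 4 5 6 8 9 9 10 10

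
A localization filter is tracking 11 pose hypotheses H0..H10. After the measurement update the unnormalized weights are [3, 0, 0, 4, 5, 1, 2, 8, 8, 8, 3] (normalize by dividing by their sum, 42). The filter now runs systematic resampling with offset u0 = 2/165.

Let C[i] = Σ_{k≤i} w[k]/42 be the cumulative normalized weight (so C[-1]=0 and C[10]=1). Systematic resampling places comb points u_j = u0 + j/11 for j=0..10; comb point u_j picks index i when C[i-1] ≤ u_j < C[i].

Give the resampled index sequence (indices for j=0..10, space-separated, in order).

0 3 4 4 7 7 8 8 9 9 9

C = [1/14, 1/14, 1/14, 1/6, 2/7, 13/42, 5/14, 23/42, 31/42, 13/14, 1]
j=0: u_0=2/165 ∈ [0, 1/14) → index 0
j=1: u_1=17/165 ∈ [1/14, 1/6) → index 3
j=2: u_2=32/165 ∈ [1/6, 2/7) → index 4
j=3: u_3=47/165 ∈ [1/6, 2/7) → index 4
j=4: u_4=62/165 ∈ [5/14, 23/42) → index 7
j=5: u_5=7/15 ∈ [5/14, 23/42) → index 7
j=6: u_6=92/165 ∈ [23/42, 31/42) → index 8
j=7: u_7=107/165 ∈ [23/42, 31/42) → index 8
j=8: u_8=122/165 ∈ [31/42, 13/14) → index 9
j=9: u_9=137/165 ∈ [31/42, 13/14) → index 9
j=10: u_10=152/165 ∈ [31/42, 13/14) → index 9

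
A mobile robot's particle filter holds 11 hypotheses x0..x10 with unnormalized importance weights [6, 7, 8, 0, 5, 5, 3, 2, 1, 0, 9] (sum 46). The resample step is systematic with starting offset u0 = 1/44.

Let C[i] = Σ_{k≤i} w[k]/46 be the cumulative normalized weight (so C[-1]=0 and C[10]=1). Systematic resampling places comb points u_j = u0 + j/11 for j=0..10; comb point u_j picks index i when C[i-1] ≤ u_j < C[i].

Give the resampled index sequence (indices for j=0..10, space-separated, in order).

0 0 1 2 2 4 5 5 7 10 10

C = [3/23, 13/46, 21/46, 21/46, 13/23, 31/46, 17/23, 18/23, 37/46, 37/46, 1]
j=0: u_0=1/44 ∈ [0, 3/23) → index 0
j=1: u_1=5/44 ∈ [0, 3/23) → index 0
j=2: u_2=9/44 ∈ [3/23, 13/46) → index 1
j=3: u_3=13/44 ∈ [13/46, 21/46) → index 2
j=4: u_4=17/44 ∈ [13/46, 21/46) → index 2
j=5: u_5=21/44 ∈ [21/46, 13/23) → index 4
j=6: u_6=25/44 ∈ [13/23, 31/46) → index 5
j=7: u_7=29/44 ∈ [13/23, 31/46) → index 5
j=8: u_8=3/4 ∈ [17/23, 18/23) → index 7
j=9: u_9=37/44 ∈ [37/46, 1) → index 10
j=10: u_10=41/44 ∈ [37/46, 1) → index 10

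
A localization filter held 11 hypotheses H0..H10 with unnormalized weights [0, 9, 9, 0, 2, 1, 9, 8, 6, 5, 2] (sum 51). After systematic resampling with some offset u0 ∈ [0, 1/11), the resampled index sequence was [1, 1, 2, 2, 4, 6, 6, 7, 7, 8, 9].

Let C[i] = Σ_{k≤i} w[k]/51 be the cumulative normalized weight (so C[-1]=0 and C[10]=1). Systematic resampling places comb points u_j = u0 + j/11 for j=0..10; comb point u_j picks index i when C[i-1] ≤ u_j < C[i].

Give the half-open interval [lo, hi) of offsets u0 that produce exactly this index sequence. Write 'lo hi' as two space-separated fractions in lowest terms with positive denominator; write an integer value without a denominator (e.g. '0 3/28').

0 10/561

C = [0, 3/17, 6/17, 6/17, 20/51, 7/17, 10/17, 38/51, 44/51, 49/51, 1]
j=0 picked index 1: u0 ∈ [0, 3/17)
j=1 picked index 1: u0 ∈ [-1/11, 16/187)
j=2 picked index 2: u0 ∈ [-1/187, 32/187)
j=3 picked index 2: u0 ∈ [-18/187, 15/187)
j=4 picked index 4: u0 ∈ [-2/187, 16/561)
j=5 picked index 6: u0 ∈ [-8/187, 25/187)
j=6 picked index 6: u0 ∈ [-25/187, 8/187)
j=7 picked index 7: u0 ∈ [-9/187, 61/561)
j=8 picked index 7: u0 ∈ [-26/187, 10/561)
j=9 picked index 8: u0 ∈ [-41/561, 25/561)
j=10 picked index 9: u0 ∈ [-26/561, 29/561)
intersection: [0, 10/561)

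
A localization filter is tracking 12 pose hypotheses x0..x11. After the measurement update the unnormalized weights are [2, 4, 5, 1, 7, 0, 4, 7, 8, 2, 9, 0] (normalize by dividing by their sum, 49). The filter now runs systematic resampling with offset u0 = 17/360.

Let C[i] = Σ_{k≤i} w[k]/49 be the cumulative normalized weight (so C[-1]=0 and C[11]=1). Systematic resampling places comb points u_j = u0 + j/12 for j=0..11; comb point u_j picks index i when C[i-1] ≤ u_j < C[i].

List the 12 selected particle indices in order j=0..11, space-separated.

C = [2/49, 6/49, 11/49, 12/49, 19/49, 19/49, 23/49, 30/49, 38/49, 40/49, 1, 1]
j=0: u_0=17/360 ∈ [2/49, 6/49) → index 1
j=1: u_1=47/360 ∈ [6/49, 11/49) → index 2
j=2: u_2=77/360 ∈ [6/49, 11/49) → index 2
j=3: u_3=107/360 ∈ [12/49, 19/49) → index 4
j=4: u_4=137/360 ∈ [12/49, 19/49) → index 4
j=5: u_5=167/360 ∈ [19/49, 23/49) → index 6
j=6: u_6=197/360 ∈ [23/49, 30/49) → index 7
j=7: u_7=227/360 ∈ [30/49, 38/49) → index 8
j=8: u_8=257/360 ∈ [30/49, 38/49) → index 8
j=9: u_9=287/360 ∈ [38/49, 40/49) → index 9
j=10: u_10=317/360 ∈ [40/49, 1) → index 10
j=11: u_11=347/360 ∈ [40/49, 1) → index 10

1 2 2 4 4 6 7 8 8 9 10 10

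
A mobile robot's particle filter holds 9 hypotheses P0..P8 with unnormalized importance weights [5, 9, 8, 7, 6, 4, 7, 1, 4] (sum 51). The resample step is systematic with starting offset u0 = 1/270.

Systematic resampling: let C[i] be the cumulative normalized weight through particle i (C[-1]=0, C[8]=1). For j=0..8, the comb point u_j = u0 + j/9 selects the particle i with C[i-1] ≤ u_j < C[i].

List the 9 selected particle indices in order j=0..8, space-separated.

0 1 1 2 3 3 4 6 6

C = [5/51, 14/51, 22/51, 29/51, 35/51, 13/17, 46/51, 47/51, 1]
j=0: u_0=1/270 ∈ [0, 5/51) → index 0
j=1: u_1=31/270 ∈ [5/51, 14/51) → index 1
j=2: u_2=61/270 ∈ [5/51, 14/51) → index 1
j=3: u_3=91/270 ∈ [14/51, 22/51) → index 2
j=4: u_4=121/270 ∈ [22/51, 29/51) → index 3
j=5: u_5=151/270 ∈ [22/51, 29/51) → index 3
j=6: u_6=181/270 ∈ [29/51, 35/51) → index 4
j=7: u_7=211/270 ∈ [13/17, 46/51) → index 6
j=8: u_8=241/270 ∈ [13/17, 46/51) → index 6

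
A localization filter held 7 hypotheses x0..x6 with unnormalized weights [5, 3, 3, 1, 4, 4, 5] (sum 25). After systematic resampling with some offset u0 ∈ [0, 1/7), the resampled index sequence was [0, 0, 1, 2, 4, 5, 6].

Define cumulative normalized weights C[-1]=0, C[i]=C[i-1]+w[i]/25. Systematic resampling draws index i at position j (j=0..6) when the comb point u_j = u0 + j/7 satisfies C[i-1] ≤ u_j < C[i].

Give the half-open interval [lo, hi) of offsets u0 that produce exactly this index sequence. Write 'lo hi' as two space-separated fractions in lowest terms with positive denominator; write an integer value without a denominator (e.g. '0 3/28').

C = [1/5, 8/25, 11/25, 12/25, 16/25, 4/5, 1]
j=0 picked index 0: u0 ∈ [0, 1/5)
j=1 picked index 0: u0 ∈ [-1/7, 2/35)
j=2 picked index 1: u0 ∈ [-3/35, 6/175)
j=3 picked index 2: u0 ∈ [-19/175, 2/175)
j=4 picked index 4: u0 ∈ [-16/175, 12/175)
j=5 picked index 5: u0 ∈ [-13/175, 3/35)
j=6 picked index 6: u0 ∈ [-2/35, 1/7)
intersection: [0, 2/175)

0 2/175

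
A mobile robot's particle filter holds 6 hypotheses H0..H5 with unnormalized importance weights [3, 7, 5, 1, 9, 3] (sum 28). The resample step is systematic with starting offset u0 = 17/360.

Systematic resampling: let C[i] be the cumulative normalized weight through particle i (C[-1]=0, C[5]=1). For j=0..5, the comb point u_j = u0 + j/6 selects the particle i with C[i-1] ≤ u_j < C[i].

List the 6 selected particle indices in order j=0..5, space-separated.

C = [3/28, 5/14, 15/28, 4/7, 25/28, 1]
j=0: u_0=17/360 ∈ [0, 3/28) → index 0
j=1: u_1=77/360 ∈ [3/28, 5/14) → index 1
j=2: u_2=137/360 ∈ [5/14, 15/28) → index 2
j=3: u_3=197/360 ∈ [15/28, 4/7) → index 3
j=4: u_4=257/360 ∈ [4/7, 25/28) → index 4
j=5: u_5=317/360 ∈ [4/7, 25/28) → index 4

0 1 2 3 4 4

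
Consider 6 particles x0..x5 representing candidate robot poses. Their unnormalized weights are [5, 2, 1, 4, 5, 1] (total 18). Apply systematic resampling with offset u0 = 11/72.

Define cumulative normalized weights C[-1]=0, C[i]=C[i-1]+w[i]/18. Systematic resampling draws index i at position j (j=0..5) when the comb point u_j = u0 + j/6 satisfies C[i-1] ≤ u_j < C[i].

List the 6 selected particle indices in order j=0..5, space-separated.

0 1 3 3 4 5

C = [5/18, 7/18, 4/9, 2/3, 17/18, 1]
j=0: u_0=11/72 ∈ [0, 5/18) → index 0
j=1: u_1=23/72 ∈ [5/18, 7/18) → index 1
j=2: u_2=35/72 ∈ [4/9, 2/3) → index 3
j=3: u_3=47/72 ∈ [4/9, 2/3) → index 3
j=4: u_4=59/72 ∈ [2/3, 17/18) → index 4
j=5: u_5=71/72 ∈ [17/18, 1) → index 5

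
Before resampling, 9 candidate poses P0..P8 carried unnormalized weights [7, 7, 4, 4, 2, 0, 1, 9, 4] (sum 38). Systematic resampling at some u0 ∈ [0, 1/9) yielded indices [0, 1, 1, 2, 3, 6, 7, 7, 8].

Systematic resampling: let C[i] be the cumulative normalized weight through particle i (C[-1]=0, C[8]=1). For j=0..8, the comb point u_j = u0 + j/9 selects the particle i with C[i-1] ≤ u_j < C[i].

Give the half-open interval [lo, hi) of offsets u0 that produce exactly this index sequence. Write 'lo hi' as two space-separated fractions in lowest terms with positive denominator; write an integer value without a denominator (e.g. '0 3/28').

13/171 35/342

C = [7/38, 7/19, 9/19, 11/19, 12/19, 12/19, 25/38, 17/19, 1]
j=0 picked index 0: u0 ∈ [0, 7/38)
j=1 picked index 1: u0 ∈ [25/342, 44/171)
j=2 picked index 1: u0 ∈ [-13/342, 25/171)
j=3 picked index 2: u0 ∈ [2/57, 8/57)
j=4 picked index 3: u0 ∈ [5/171, 23/171)
j=5 picked index 6: u0 ∈ [13/171, 35/342)
j=6 picked index 7: u0 ∈ [-1/114, 13/57)
j=7 picked index 7: u0 ∈ [-41/342, 20/171)
j=8 picked index 8: u0 ∈ [1/171, 1/9)
intersection: [13/171, 35/342)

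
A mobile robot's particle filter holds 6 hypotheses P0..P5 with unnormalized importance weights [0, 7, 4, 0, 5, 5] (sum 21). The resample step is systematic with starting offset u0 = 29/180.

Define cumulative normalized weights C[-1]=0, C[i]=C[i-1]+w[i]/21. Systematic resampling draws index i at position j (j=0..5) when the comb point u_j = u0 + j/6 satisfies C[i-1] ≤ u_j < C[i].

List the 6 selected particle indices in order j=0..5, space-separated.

C = [0, 1/3, 11/21, 11/21, 16/21, 1]
j=0: u_0=29/180 ∈ [0, 1/3) → index 1
j=1: u_1=59/180 ∈ [0, 1/3) → index 1
j=2: u_2=89/180 ∈ [1/3, 11/21) → index 2
j=3: u_3=119/180 ∈ [11/21, 16/21) → index 4
j=4: u_4=149/180 ∈ [16/21, 1) → index 5
j=5: u_5=179/180 ∈ [16/21, 1) → index 5

1 1 2 4 5 5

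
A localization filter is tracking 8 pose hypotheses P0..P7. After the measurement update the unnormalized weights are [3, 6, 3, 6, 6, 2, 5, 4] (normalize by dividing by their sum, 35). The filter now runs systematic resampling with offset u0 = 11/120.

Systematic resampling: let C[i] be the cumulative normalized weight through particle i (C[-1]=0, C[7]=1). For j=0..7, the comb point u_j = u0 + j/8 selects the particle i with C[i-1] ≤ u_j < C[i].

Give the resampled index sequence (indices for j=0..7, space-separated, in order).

1 1 2 3 4 5 6 7

C = [3/35, 9/35, 12/35, 18/35, 24/35, 26/35, 31/35, 1]
j=0: u_0=11/120 ∈ [3/35, 9/35) → index 1
j=1: u_1=13/60 ∈ [3/35, 9/35) → index 1
j=2: u_2=41/120 ∈ [9/35, 12/35) → index 2
j=3: u_3=7/15 ∈ [12/35, 18/35) → index 3
j=4: u_4=71/120 ∈ [18/35, 24/35) → index 4
j=5: u_5=43/60 ∈ [24/35, 26/35) → index 5
j=6: u_6=101/120 ∈ [26/35, 31/35) → index 6
j=7: u_7=29/30 ∈ [31/35, 1) → index 7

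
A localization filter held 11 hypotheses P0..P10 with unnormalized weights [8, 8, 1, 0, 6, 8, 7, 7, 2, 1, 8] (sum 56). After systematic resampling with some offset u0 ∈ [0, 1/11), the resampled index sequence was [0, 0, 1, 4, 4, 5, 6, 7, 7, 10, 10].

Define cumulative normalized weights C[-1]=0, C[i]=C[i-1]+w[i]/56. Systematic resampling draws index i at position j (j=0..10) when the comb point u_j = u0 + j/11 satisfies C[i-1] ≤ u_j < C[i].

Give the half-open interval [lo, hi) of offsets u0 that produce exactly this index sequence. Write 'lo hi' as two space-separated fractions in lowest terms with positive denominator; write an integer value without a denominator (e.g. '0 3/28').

C = [1/7, 2/7, 17/56, 17/56, 23/56, 31/56, 19/28, 45/56, 47/56, 6/7, 1]
j=0 picked index 0: u0 ∈ [0, 1/7)
j=1 picked index 0: u0 ∈ [-1/11, 4/77)
j=2 picked index 1: u0 ∈ [-3/77, 8/77)
j=3 picked index 4: u0 ∈ [19/616, 85/616)
j=4 picked index 4: u0 ∈ [-37/616, 29/616)
j=5 picked index 5: u0 ∈ [-27/616, 61/616)
j=6 picked index 6: u0 ∈ [5/616, 41/308)
j=7 picked index 7: u0 ∈ [13/308, 103/616)
j=8 picked index 7: u0 ∈ [-15/308, 47/616)
j=9 picked index 10: u0 ∈ [3/77, 2/11)
j=10 picked index 10: u0 ∈ [-4/77, 1/11)
intersection: [13/308, 29/616)

13/308 29/616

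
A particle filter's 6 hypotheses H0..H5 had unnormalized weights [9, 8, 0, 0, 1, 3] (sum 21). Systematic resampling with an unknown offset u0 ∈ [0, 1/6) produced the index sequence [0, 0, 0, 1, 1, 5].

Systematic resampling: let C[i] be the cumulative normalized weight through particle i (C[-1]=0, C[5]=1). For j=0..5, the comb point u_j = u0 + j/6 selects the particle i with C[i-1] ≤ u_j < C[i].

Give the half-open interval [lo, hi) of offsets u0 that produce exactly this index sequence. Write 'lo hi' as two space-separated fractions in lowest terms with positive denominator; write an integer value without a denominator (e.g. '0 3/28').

1/42 2/21

C = [3/7, 17/21, 17/21, 17/21, 6/7, 1]
j=0 picked index 0: u0 ∈ [0, 3/7)
j=1 picked index 0: u0 ∈ [-1/6, 11/42)
j=2 picked index 0: u0 ∈ [-1/3, 2/21)
j=3 picked index 1: u0 ∈ [-1/14, 13/42)
j=4 picked index 1: u0 ∈ [-5/21, 1/7)
j=5 picked index 5: u0 ∈ [1/42, 1/6)
intersection: [1/42, 2/21)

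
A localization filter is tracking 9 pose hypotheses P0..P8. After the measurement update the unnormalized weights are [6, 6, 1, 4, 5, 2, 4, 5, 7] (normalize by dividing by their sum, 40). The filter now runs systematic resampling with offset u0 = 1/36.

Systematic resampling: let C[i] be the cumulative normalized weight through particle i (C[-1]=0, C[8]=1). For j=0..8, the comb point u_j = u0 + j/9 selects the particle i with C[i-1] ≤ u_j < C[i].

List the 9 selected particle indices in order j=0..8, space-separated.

C = [3/20, 3/10, 13/40, 17/40, 11/20, 3/5, 7/10, 33/40, 1]
j=0: u_0=1/36 ∈ [0, 3/20) → index 0
j=1: u_1=5/36 ∈ [0, 3/20) → index 0
j=2: u_2=1/4 ∈ [3/20, 3/10) → index 1
j=3: u_3=13/36 ∈ [13/40, 17/40) → index 3
j=4: u_4=17/36 ∈ [17/40, 11/20) → index 4
j=5: u_5=7/12 ∈ [11/20, 3/5) → index 5
j=6: u_6=25/36 ∈ [3/5, 7/10) → index 6
j=7: u_7=29/36 ∈ [7/10, 33/40) → index 7
j=8: u_8=11/12 ∈ [33/40, 1) → index 8

0 0 1 3 4 5 6 7 8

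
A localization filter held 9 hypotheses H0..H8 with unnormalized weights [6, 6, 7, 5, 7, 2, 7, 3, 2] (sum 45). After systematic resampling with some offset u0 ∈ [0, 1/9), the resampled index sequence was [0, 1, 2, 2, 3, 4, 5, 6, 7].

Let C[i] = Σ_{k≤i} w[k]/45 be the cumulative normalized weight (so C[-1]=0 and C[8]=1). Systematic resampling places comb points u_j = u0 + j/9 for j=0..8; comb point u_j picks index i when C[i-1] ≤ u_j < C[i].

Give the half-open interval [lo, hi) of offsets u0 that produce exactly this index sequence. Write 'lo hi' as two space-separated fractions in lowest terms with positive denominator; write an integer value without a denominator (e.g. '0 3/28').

C = [2/15, 4/15, 19/45, 8/15, 31/45, 11/15, 8/9, 43/45, 1]
j=0 picked index 0: u0 ∈ [0, 2/15)
j=1 picked index 1: u0 ∈ [1/45, 7/45)
j=2 picked index 2: u0 ∈ [2/45, 1/5)
j=3 picked index 2: u0 ∈ [-1/15, 4/45)
j=4 picked index 3: u0 ∈ [-1/45, 4/45)
j=5 picked index 4: u0 ∈ [-1/45, 2/15)
j=6 picked index 5: u0 ∈ [1/45, 1/15)
j=7 picked index 6: u0 ∈ [-2/45, 1/9)
j=8 picked index 7: u0 ∈ [0, 1/15)
intersection: [2/45, 1/15)

2/45 1/15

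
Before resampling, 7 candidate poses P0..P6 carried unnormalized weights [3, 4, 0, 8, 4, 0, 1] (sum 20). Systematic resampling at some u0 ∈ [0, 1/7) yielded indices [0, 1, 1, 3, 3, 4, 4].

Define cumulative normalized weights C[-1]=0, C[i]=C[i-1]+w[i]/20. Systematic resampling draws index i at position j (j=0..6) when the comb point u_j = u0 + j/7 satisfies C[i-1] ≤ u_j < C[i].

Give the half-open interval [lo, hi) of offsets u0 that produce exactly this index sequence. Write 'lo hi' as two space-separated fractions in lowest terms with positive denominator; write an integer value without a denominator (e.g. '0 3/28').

1/28 9/140

C = [3/20, 7/20, 7/20, 3/4, 19/20, 19/20, 1]
j=0 picked index 0: u0 ∈ [0, 3/20)
j=1 picked index 1: u0 ∈ [1/140, 29/140)
j=2 picked index 1: u0 ∈ [-19/140, 9/140)
j=3 picked index 3: u0 ∈ [-11/140, 9/28)
j=4 picked index 3: u0 ∈ [-31/140, 5/28)
j=5 picked index 4: u0 ∈ [1/28, 33/140)
j=6 picked index 4: u0 ∈ [-3/28, 13/140)
intersection: [1/28, 9/140)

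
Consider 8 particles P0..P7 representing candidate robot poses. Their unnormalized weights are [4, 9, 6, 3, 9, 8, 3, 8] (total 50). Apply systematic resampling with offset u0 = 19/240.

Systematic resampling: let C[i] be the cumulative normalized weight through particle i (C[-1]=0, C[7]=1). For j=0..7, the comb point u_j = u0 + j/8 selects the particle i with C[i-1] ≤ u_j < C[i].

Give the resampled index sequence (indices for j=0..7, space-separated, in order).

0 1 2 4 4 5 6 7

C = [2/25, 13/50, 19/50, 11/25, 31/50, 39/50, 21/25, 1]
j=0: u_0=19/240 ∈ [0, 2/25) → index 0
j=1: u_1=49/240 ∈ [2/25, 13/50) → index 1
j=2: u_2=79/240 ∈ [13/50, 19/50) → index 2
j=3: u_3=109/240 ∈ [11/25, 31/50) → index 4
j=4: u_4=139/240 ∈ [11/25, 31/50) → index 4
j=5: u_5=169/240 ∈ [31/50, 39/50) → index 5
j=6: u_6=199/240 ∈ [39/50, 21/25) → index 6
j=7: u_7=229/240 ∈ [21/25, 1) → index 7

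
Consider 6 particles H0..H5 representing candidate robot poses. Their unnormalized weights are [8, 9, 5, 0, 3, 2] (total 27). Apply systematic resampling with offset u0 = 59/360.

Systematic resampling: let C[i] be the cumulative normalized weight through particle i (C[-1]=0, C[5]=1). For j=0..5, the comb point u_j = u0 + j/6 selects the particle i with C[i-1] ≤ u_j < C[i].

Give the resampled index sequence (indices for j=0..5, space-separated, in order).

0 1 1 2 4 5

C = [8/27, 17/27, 22/27, 22/27, 25/27, 1]
j=0: u_0=59/360 ∈ [0, 8/27) → index 0
j=1: u_1=119/360 ∈ [8/27, 17/27) → index 1
j=2: u_2=179/360 ∈ [8/27, 17/27) → index 1
j=3: u_3=239/360 ∈ [17/27, 22/27) → index 2
j=4: u_4=299/360 ∈ [22/27, 25/27) → index 4
j=5: u_5=359/360 ∈ [25/27, 1) → index 5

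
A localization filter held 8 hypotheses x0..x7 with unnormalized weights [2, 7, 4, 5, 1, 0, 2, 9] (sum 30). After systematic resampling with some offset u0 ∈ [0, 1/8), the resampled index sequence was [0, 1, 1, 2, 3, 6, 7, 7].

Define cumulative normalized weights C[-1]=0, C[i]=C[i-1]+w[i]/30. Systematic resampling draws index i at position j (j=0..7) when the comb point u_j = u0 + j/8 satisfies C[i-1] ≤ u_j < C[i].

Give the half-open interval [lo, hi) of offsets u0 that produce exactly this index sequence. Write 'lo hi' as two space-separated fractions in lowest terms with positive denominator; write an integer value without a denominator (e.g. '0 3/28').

1/120 1/20

C = [1/15, 3/10, 13/30, 3/5, 19/30, 19/30, 7/10, 1]
j=0 picked index 0: u0 ∈ [0, 1/15)
j=1 picked index 1: u0 ∈ [-7/120, 7/40)
j=2 picked index 1: u0 ∈ [-11/60, 1/20)
j=3 picked index 2: u0 ∈ [-3/40, 7/120)
j=4 picked index 3: u0 ∈ [-1/15, 1/10)
j=5 picked index 6: u0 ∈ [1/120, 3/40)
j=6 picked index 7: u0 ∈ [-1/20, 1/4)
j=7 picked index 7: u0 ∈ [-7/40, 1/8)
intersection: [1/120, 1/20)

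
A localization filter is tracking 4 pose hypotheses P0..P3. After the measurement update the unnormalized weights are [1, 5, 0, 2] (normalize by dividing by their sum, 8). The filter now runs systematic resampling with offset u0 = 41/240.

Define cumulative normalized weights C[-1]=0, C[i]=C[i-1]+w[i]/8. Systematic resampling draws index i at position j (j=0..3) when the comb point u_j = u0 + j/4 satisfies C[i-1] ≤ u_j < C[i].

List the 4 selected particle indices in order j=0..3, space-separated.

C = [1/8, 3/4, 3/4, 1]
j=0: u_0=41/240 ∈ [1/8, 3/4) → index 1
j=1: u_1=101/240 ∈ [1/8, 3/4) → index 1
j=2: u_2=161/240 ∈ [1/8, 3/4) → index 1
j=3: u_3=221/240 ∈ [3/4, 1) → index 3

1 1 1 3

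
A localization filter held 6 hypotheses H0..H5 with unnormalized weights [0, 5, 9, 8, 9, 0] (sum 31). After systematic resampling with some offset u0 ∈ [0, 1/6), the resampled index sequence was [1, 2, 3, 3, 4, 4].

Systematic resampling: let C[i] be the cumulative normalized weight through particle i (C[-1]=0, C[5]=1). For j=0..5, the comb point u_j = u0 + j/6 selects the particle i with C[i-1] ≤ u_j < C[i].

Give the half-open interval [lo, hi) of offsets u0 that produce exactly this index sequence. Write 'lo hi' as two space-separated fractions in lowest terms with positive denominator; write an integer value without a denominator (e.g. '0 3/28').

11/93 5/31

C = [0, 5/31, 14/31, 22/31, 1, 1]
j=0 picked index 1: u0 ∈ [0, 5/31)
j=1 picked index 2: u0 ∈ [-1/186, 53/186)
j=2 picked index 3: u0 ∈ [11/93, 35/93)
j=3 picked index 3: u0 ∈ [-3/62, 13/62)
j=4 picked index 4: u0 ∈ [4/93, 1/3)
j=5 picked index 4: u0 ∈ [-23/186, 1/6)
intersection: [11/93, 5/31)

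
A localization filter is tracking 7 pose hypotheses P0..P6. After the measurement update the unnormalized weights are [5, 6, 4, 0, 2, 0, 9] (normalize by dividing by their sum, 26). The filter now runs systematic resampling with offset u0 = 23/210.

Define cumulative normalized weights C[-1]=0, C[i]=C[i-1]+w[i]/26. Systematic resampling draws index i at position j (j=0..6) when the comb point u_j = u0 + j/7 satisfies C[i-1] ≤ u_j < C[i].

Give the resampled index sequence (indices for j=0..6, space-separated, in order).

0 1 1 2 6 6 6

C = [5/26, 11/26, 15/26, 15/26, 17/26, 17/26, 1]
j=0: u_0=23/210 ∈ [0, 5/26) → index 0
j=1: u_1=53/210 ∈ [5/26, 11/26) → index 1
j=2: u_2=83/210 ∈ [5/26, 11/26) → index 1
j=3: u_3=113/210 ∈ [11/26, 15/26) → index 2
j=4: u_4=143/210 ∈ [17/26, 1) → index 6
j=5: u_5=173/210 ∈ [17/26, 1) → index 6
j=6: u_6=29/30 ∈ [17/26, 1) → index 6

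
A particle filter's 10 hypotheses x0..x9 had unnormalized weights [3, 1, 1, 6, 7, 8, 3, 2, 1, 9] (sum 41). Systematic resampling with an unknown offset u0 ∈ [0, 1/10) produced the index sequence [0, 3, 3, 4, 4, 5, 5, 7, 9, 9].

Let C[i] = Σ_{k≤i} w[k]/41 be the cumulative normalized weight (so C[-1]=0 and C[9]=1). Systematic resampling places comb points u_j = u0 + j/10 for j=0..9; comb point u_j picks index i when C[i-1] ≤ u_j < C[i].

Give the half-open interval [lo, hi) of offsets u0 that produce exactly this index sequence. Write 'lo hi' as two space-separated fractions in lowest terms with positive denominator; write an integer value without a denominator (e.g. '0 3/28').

C = [3/41, 4/41, 5/41, 11/41, 18/41, 26/41, 29/41, 31/41, 32/41, 1]
j=0 picked index 0: u0 ∈ [0, 3/41)
j=1 picked index 3: u0 ∈ [9/410, 69/410)
j=2 picked index 3: u0 ∈ [-16/205, 14/205)
j=3 picked index 4: u0 ∈ [-13/410, 57/410)
j=4 picked index 4: u0 ∈ [-27/205, 8/205)
j=5 picked index 5: u0 ∈ [-5/82, 11/82)
j=6 picked index 5: u0 ∈ [-33/205, 7/205)
j=7 picked index 7: u0 ∈ [3/410, 23/410)
j=8 picked index 9: u0 ∈ [-4/205, 1/5)
j=9 picked index 9: u0 ∈ [-49/410, 1/10)
intersection: [9/410, 7/205)

9/410 7/205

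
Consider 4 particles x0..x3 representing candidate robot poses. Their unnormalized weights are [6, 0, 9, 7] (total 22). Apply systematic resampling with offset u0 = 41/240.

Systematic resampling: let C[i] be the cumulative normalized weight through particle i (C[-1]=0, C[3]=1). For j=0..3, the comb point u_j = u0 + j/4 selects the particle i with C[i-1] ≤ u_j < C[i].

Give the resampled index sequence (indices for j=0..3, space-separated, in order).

C = [3/11, 3/11, 15/22, 1]
j=0: u_0=41/240 ∈ [0, 3/11) → index 0
j=1: u_1=101/240 ∈ [3/11, 15/22) → index 2
j=2: u_2=161/240 ∈ [3/11, 15/22) → index 2
j=3: u_3=221/240 ∈ [15/22, 1) → index 3

0 2 2 3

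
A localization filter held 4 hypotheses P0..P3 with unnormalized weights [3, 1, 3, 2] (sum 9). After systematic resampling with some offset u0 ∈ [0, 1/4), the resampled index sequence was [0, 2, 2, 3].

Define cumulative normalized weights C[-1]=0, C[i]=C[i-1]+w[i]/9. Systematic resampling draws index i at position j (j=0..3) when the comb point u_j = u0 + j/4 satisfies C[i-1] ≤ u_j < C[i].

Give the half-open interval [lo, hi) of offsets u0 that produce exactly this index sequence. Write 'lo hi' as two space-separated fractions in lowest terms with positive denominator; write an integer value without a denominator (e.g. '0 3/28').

C = [1/3, 4/9, 7/9, 1]
j=0 picked index 0: u0 ∈ [0, 1/3)
j=1 picked index 2: u0 ∈ [7/36, 19/36)
j=2 picked index 2: u0 ∈ [-1/18, 5/18)
j=3 picked index 3: u0 ∈ [1/36, 1/4)
intersection: [7/36, 1/4)

7/36 1/4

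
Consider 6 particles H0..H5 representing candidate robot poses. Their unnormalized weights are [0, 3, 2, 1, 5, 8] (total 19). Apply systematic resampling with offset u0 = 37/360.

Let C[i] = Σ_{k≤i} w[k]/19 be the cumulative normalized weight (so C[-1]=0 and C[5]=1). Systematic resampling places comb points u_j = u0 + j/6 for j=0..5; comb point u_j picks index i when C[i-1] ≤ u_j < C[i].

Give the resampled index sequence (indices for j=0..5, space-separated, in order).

C = [0, 3/19, 5/19, 6/19, 11/19, 1]
j=0: u_0=37/360 ∈ [0, 3/19) → index 1
j=1: u_1=97/360 ∈ [5/19, 6/19) → index 3
j=2: u_2=157/360 ∈ [6/19, 11/19) → index 4
j=3: u_3=217/360 ∈ [11/19, 1) → index 5
j=4: u_4=277/360 ∈ [11/19, 1) → index 5
j=5: u_5=337/360 ∈ [11/19, 1) → index 5

1 3 4 5 5 5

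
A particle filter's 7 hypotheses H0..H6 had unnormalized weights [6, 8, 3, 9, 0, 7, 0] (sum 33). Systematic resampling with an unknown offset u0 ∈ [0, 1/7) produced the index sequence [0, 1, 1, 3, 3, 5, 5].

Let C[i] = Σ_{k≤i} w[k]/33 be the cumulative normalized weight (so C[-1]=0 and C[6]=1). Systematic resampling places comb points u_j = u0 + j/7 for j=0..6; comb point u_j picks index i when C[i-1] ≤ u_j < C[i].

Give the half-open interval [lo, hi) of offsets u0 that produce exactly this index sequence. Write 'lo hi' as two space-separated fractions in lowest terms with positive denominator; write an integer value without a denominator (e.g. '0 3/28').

20/231 32/231

C = [2/11, 14/33, 17/33, 26/33, 26/33, 1, 1]
j=0 picked index 0: u0 ∈ [0, 2/11)
j=1 picked index 1: u0 ∈ [3/77, 65/231)
j=2 picked index 1: u0 ∈ [-8/77, 32/231)
j=3 picked index 3: u0 ∈ [20/231, 83/231)
j=4 picked index 3: u0 ∈ [-13/231, 50/231)
j=5 picked index 5: u0 ∈ [17/231, 2/7)
j=6 picked index 5: u0 ∈ [-16/231, 1/7)
intersection: [20/231, 32/231)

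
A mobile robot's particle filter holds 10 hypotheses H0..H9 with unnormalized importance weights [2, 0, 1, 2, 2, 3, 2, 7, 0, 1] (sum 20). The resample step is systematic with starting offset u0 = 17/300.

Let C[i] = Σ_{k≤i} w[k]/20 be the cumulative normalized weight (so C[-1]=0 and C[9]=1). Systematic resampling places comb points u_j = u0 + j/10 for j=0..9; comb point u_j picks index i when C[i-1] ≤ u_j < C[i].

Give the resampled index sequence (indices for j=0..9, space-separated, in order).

0 3 4 5 5 6 7 7 7 9

C = [1/10, 1/10, 3/20, 1/4, 7/20, 1/2, 3/5, 19/20, 19/20, 1]
j=0: u_0=17/300 ∈ [0, 1/10) → index 0
j=1: u_1=47/300 ∈ [3/20, 1/4) → index 3
j=2: u_2=77/300 ∈ [1/4, 7/20) → index 4
j=3: u_3=107/300 ∈ [7/20, 1/2) → index 5
j=4: u_4=137/300 ∈ [7/20, 1/2) → index 5
j=5: u_5=167/300 ∈ [1/2, 3/5) → index 6
j=6: u_6=197/300 ∈ [3/5, 19/20) → index 7
j=7: u_7=227/300 ∈ [3/5, 19/20) → index 7
j=8: u_8=257/300 ∈ [3/5, 19/20) → index 7
j=9: u_9=287/300 ∈ [19/20, 1) → index 9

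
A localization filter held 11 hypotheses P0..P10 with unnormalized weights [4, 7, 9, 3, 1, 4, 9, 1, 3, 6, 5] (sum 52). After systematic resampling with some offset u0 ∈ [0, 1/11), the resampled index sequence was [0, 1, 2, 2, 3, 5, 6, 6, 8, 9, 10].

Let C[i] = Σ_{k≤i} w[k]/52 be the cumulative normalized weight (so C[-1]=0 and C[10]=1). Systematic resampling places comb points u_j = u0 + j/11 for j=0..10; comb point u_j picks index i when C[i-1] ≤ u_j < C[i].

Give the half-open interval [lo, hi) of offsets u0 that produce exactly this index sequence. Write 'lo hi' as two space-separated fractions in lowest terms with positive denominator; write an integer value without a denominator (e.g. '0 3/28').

17/572 35/572

C = [1/13, 11/52, 5/13, 23/52, 6/13, 7/13, 37/52, 19/26, 41/52, 47/52, 1]
j=0 picked index 0: u0 ∈ [0, 1/13)
j=1 picked index 1: u0 ∈ [-2/143, 69/572)
j=2 picked index 2: u0 ∈ [17/572, 29/143)
j=3 picked index 2: u0 ∈ [-35/572, 16/143)
j=4 picked index 3: u0 ∈ [3/143, 45/572)
j=5 picked index 5: u0 ∈ [1/143, 12/143)
j=6 picked index 6: u0 ∈ [-1/143, 95/572)
j=7 picked index 6: u0 ∈ [-14/143, 43/572)
j=8 picked index 8: u0 ∈ [1/286, 35/572)
j=9 picked index 9: u0 ∈ [-17/572, 49/572)
j=10 picked index 10: u0 ∈ [-3/572, 1/11)
intersection: [17/572, 35/572)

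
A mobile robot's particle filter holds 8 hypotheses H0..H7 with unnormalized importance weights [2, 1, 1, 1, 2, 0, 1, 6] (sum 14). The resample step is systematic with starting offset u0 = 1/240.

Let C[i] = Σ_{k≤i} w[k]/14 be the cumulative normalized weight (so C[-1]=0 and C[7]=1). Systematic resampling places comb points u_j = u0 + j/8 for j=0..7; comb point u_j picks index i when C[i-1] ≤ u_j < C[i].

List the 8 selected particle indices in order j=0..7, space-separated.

C = [1/7, 3/14, 2/7, 5/14, 1/2, 1/2, 4/7, 1]
j=0: u_0=1/240 ∈ [0, 1/7) → index 0
j=1: u_1=31/240 ∈ [0, 1/7) → index 0
j=2: u_2=61/240 ∈ [3/14, 2/7) → index 2
j=3: u_3=91/240 ∈ [5/14, 1/2) → index 4
j=4: u_4=121/240 ∈ [1/2, 4/7) → index 6
j=5: u_5=151/240 ∈ [4/7, 1) → index 7
j=6: u_6=181/240 ∈ [4/7, 1) → index 7
j=7: u_7=211/240 ∈ [4/7, 1) → index 7

0 0 2 4 6 7 7 7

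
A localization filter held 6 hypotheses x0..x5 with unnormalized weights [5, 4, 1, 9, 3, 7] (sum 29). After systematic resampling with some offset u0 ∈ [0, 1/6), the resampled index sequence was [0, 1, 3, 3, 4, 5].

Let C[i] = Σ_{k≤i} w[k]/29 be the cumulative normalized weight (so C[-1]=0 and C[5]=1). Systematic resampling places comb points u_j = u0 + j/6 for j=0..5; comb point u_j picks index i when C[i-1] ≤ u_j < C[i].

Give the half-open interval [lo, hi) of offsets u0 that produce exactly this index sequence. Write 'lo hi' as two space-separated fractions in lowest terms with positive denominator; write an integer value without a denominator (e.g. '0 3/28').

1/87 8/87

C = [5/29, 9/29, 10/29, 19/29, 22/29, 1]
j=0 picked index 0: u0 ∈ [0, 5/29)
j=1 picked index 1: u0 ∈ [1/174, 25/174)
j=2 picked index 3: u0 ∈ [1/87, 28/87)
j=3 picked index 3: u0 ∈ [-9/58, 9/58)
j=4 picked index 4: u0 ∈ [-1/87, 8/87)
j=5 picked index 5: u0 ∈ [-13/174, 1/6)
intersection: [1/87, 8/87)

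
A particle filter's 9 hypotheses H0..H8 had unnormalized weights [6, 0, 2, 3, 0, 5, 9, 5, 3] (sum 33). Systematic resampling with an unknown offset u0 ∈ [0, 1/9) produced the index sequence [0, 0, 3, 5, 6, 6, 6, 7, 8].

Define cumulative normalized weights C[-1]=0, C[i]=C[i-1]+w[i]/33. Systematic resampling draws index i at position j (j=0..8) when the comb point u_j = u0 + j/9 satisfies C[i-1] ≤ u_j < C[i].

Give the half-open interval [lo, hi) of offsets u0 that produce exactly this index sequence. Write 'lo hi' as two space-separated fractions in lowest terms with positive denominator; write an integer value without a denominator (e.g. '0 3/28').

4/99 7/99

C = [2/11, 2/11, 8/33, 1/3, 1/3, 16/33, 25/33, 10/11, 1]
j=0 picked index 0: u0 ∈ [0, 2/11)
j=1 picked index 0: u0 ∈ [-1/9, 7/99)
j=2 picked index 3: u0 ∈ [2/99, 1/9)
j=3 picked index 5: u0 ∈ [0, 5/33)
j=4 picked index 6: u0 ∈ [4/99, 31/99)
j=5 picked index 6: u0 ∈ [-7/99, 20/99)
j=6 picked index 6: u0 ∈ [-2/11, 1/11)
j=7 picked index 7: u0 ∈ [-2/99, 13/99)
j=8 picked index 8: u0 ∈ [2/99, 1/9)
intersection: [4/99, 7/99)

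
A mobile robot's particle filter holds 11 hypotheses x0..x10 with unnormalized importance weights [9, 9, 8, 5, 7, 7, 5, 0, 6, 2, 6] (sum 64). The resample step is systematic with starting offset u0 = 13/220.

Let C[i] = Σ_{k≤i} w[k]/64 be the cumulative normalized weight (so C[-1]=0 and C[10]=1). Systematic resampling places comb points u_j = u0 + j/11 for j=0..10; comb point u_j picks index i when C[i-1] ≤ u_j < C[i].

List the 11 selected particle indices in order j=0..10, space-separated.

C = [9/64, 9/32, 13/32, 31/64, 19/32, 45/64, 25/32, 25/32, 7/8, 29/32, 1]
j=0: u_0=13/220 ∈ [0, 9/64) → index 0
j=1: u_1=3/20 ∈ [9/64, 9/32) → index 1
j=2: u_2=53/220 ∈ [9/64, 9/32) → index 1
j=3: u_3=73/220 ∈ [9/32, 13/32) → index 2
j=4: u_4=93/220 ∈ [13/32, 31/64) → index 3
j=5: u_5=113/220 ∈ [31/64, 19/32) → index 4
j=6: u_6=133/220 ∈ [19/32, 45/64) → index 5
j=7: u_7=153/220 ∈ [19/32, 45/64) → index 5
j=8: u_8=173/220 ∈ [25/32, 7/8) → index 8
j=9: u_9=193/220 ∈ [7/8, 29/32) → index 9
j=10: u_10=213/220 ∈ [29/32, 1) → index 10

0 1 1 2 3 4 5 5 8 9 10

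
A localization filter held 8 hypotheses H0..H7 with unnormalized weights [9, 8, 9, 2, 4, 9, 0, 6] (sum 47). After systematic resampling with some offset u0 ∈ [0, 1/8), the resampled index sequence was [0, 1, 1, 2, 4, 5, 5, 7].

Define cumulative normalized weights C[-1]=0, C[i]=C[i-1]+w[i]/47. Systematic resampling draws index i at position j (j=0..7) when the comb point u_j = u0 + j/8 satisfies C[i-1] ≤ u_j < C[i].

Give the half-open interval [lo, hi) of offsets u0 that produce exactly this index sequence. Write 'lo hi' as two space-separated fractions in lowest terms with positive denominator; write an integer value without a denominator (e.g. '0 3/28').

C = [9/47, 17/47, 26/47, 28/47, 32/47, 41/47, 41/47, 1]
j=0 picked index 0: u0 ∈ [0, 9/47)
j=1 picked index 1: u0 ∈ [25/376, 89/376)
j=2 picked index 1: u0 ∈ [-11/188, 21/188)
j=3 picked index 2: u0 ∈ [-5/376, 67/376)
j=4 picked index 4: u0 ∈ [9/94, 17/94)
j=5 picked index 5: u0 ∈ [21/376, 93/376)
j=6 picked index 5: u0 ∈ [-13/188, 23/188)
j=7 picked index 7: u0 ∈ [-1/376, 1/8)
intersection: [9/94, 21/188)

9/94 21/188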